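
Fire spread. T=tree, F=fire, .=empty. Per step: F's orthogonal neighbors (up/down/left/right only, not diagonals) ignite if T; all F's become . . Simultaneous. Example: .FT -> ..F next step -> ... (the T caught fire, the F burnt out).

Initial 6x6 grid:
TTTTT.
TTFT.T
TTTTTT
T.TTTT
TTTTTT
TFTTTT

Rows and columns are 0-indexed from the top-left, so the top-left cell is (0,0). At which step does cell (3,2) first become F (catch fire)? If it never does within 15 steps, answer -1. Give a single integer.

Step 1: cell (3,2)='T' (+7 fires, +2 burnt)
Step 2: cell (3,2)='F' (+9 fires, +7 burnt)
  -> target ignites at step 2
Step 3: cell (3,2)='.' (+8 fires, +9 burnt)
Step 4: cell (3,2)='.' (+4 fires, +8 burnt)
Step 5: cell (3,2)='.' (+3 fires, +4 burnt)
Step 6: cell (3,2)='.' (+0 fires, +3 burnt)
  fire out at step 6

2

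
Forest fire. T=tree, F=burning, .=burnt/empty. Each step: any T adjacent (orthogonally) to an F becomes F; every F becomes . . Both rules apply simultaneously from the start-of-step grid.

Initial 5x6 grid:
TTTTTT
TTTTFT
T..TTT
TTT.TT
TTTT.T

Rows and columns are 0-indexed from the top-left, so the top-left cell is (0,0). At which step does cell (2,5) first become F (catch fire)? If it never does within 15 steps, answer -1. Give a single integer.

Step 1: cell (2,5)='T' (+4 fires, +1 burnt)
Step 2: cell (2,5)='F' (+6 fires, +4 burnt)
  -> target ignites at step 2
Step 3: cell (2,5)='.' (+3 fires, +6 burnt)
Step 4: cell (2,5)='.' (+3 fires, +3 burnt)
Step 5: cell (2,5)='.' (+2 fires, +3 burnt)
Step 6: cell (2,5)='.' (+1 fires, +2 burnt)
Step 7: cell (2,5)='.' (+2 fires, +1 burnt)
Step 8: cell (2,5)='.' (+2 fires, +2 burnt)
Step 9: cell (2,5)='.' (+1 fires, +2 burnt)
Step 10: cell (2,5)='.' (+1 fires, +1 burnt)
Step 11: cell (2,5)='.' (+0 fires, +1 burnt)
  fire out at step 11

2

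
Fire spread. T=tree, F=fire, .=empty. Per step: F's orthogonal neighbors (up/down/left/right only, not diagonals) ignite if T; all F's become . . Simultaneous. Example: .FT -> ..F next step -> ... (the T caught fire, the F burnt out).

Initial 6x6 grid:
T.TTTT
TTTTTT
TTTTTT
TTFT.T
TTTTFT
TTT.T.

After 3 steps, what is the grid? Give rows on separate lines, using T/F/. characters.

Step 1: 7 trees catch fire, 2 burn out
  T.TTTT
  TTTTTT
  TTFTTT
  TF.F.T
  TTFF.F
  TTT.F.
Step 2: 7 trees catch fire, 7 burn out
  T.TTTT
  TTFTTT
  TF.FTT
  F....F
  TF....
  TTF...
Step 3: 8 trees catch fire, 7 burn out
  T.FTTT
  TF.FTT
  F...FF
  ......
  F.....
  TF....

T.FTTT
TF.FTT
F...FF
......
F.....
TF....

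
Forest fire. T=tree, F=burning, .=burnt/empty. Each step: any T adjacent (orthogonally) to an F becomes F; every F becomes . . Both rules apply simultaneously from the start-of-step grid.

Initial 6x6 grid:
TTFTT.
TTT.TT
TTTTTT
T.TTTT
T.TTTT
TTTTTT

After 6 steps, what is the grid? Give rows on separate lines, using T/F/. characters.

Step 1: 3 trees catch fire, 1 burn out
  TF.FT.
  TTF.TT
  TTTTTT
  T.TTTT
  T.TTTT
  TTTTTT
Step 2: 4 trees catch fire, 3 burn out
  F...F.
  TF..TT
  TTFTTT
  T.TTTT
  T.TTTT
  TTTTTT
Step 3: 5 trees catch fire, 4 burn out
  ......
  F...FT
  TF.FTT
  T.FTTT
  T.TTTT
  TTTTTT
Step 4: 5 trees catch fire, 5 burn out
  ......
  .....F
  F...FT
  T..FTT
  T.FTTT
  TTTTTT
Step 5: 5 trees catch fire, 5 burn out
  ......
  ......
  .....F
  F...FT
  T..FTT
  TTFTTT
Step 6: 5 trees catch fire, 5 burn out
  ......
  ......
  ......
  .....F
  F...FT
  TF.FTT

......
......
......
.....F
F...FT
TF.FTT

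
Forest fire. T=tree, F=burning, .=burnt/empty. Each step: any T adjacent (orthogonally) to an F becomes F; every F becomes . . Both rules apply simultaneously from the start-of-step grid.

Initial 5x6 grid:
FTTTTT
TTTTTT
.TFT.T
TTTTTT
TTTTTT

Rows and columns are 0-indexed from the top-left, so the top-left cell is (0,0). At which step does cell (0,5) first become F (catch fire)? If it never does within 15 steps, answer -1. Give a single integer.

Step 1: cell (0,5)='T' (+6 fires, +2 burnt)
Step 2: cell (0,5)='T' (+6 fires, +6 burnt)
Step 3: cell (0,5)='T' (+6 fires, +6 burnt)
Step 4: cell (0,5)='T' (+5 fires, +6 burnt)
Step 5: cell (0,5)='F' (+3 fires, +5 burnt)
  -> target ignites at step 5
Step 6: cell (0,5)='.' (+0 fires, +3 burnt)
  fire out at step 6

5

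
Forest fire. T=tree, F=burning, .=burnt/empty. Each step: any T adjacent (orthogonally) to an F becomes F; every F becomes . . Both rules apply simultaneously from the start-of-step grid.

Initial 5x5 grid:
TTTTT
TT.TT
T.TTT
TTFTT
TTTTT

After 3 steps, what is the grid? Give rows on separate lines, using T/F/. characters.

Step 1: 4 trees catch fire, 1 burn out
  TTTTT
  TT.TT
  T.FTT
  TF.FT
  TTFTT
Step 2: 5 trees catch fire, 4 burn out
  TTTTT
  TT.TT
  T..FT
  F...F
  TF.FT
Step 3: 5 trees catch fire, 5 burn out
  TTTTT
  TT.FT
  F...F
  .....
  F...F

TTTTT
TT.FT
F...F
.....
F...F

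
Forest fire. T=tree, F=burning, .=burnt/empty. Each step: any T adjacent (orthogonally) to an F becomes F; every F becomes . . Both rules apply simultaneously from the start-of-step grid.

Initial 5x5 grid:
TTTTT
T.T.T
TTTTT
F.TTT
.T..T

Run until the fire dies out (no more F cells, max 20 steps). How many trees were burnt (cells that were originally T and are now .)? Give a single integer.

Answer: 17

Derivation:
Step 1: +1 fires, +1 burnt (F count now 1)
Step 2: +2 fires, +1 burnt (F count now 2)
Step 3: +2 fires, +2 burnt (F count now 2)
Step 4: +4 fires, +2 burnt (F count now 4)
Step 5: +3 fires, +4 burnt (F count now 3)
Step 6: +3 fires, +3 burnt (F count now 3)
Step 7: +2 fires, +3 burnt (F count now 2)
Step 8: +0 fires, +2 burnt (F count now 0)
Fire out after step 8
Initially T: 18, now '.': 24
Total burnt (originally-T cells now '.'): 17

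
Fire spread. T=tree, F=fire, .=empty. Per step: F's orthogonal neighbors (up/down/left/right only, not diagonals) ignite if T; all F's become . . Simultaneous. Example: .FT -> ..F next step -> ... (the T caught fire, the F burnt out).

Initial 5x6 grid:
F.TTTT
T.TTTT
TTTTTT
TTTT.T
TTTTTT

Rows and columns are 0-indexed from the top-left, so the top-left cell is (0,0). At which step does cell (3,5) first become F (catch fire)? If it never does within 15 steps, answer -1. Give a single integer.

Step 1: cell (3,5)='T' (+1 fires, +1 burnt)
Step 2: cell (3,5)='T' (+1 fires, +1 burnt)
Step 3: cell (3,5)='T' (+2 fires, +1 burnt)
Step 4: cell (3,5)='T' (+3 fires, +2 burnt)
Step 5: cell (3,5)='T' (+4 fires, +3 burnt)
Step 6: cell (3,5)='T' (+5 fires, +4 burnt)
Step 7: cell (3,5)='T' (+4 fires, +5 burnt)
Step 8: cell (3,5)='F' (+4 fires, +4 burnt)
  -> target ignites at step 8
Step 9: cell (3,5)='.' (+2 fires, +4 burnt)
Step 10: cell (3,5)='.' (+0 fires, +2 burnt)
  fire out at step 10

8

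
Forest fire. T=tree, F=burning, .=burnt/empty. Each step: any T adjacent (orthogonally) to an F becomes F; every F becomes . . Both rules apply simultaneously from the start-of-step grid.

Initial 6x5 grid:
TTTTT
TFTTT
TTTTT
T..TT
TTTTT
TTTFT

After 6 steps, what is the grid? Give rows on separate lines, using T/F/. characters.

Step 1: 7 trees catch fire, 2 burn out
  TFTTT
  F.FTT
  TFTTT
  T..TT
  TTTFT
  TTF.F
Step 2: 9 trees catch fire, 7 burn out
  F.FTT
  ...FT
  F.FTT
  T..FT
  TTF.F
  TF...
Step 3: 7 trees catch fire, 9 burn out
  ...FT
  ....F
  ...FT
  F...F
  TF...
  F....
Step 4: 3 trees catch fire, 7 burn out
  ....F
  .....
  ....F
  .....
  F....
  .....
Step 5: 0 trees catch fire, 3 burn out
  .....
  .....
  .....
  .....
  .....
  .....
Step 6: 0 trees catch fire, 0 burn out
  .....
  .....
  .....
  .....
  .....
  .....

.....
.....
.....
.....
.....
.....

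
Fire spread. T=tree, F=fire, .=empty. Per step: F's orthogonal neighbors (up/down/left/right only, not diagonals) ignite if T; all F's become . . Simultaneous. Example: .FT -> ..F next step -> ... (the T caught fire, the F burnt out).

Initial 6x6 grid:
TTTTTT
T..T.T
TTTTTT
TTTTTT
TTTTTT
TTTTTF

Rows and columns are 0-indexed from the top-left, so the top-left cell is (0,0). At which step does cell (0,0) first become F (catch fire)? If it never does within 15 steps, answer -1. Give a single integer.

Step 1: cell (0,0)='T' (+2 fires, +1 burnt)
Step 2: cell (0,0)='T' (+3 fires, +2 burnt)
Step 3: cell (0,0)='T' (+4 fires, +3 burnt)
Step 4: cell (0,0)='T' (+5 fires, +4 burnt)
Step 5: cell (0,0)='T' (+5 fires, +5 burnt)
Step 6: cell (0,0)='T' (+5 fires, +5 burnt)
Step 7: cell (0,0)='T' (+3 fires, +5 burnt)
Step 8: cell (0,0)='T' (+2 fires, +3 burnt)
Step 9: cell (0,0)='T' (+2 fires, +2 burnt)
Step 10: cell (0,0)='F' (+1 fires, +2 burnt)
  -> target ignites at step 10
Step 11: cell (0,0)='.' (+0 fires, +1 burnt)
  fire out at step 11

10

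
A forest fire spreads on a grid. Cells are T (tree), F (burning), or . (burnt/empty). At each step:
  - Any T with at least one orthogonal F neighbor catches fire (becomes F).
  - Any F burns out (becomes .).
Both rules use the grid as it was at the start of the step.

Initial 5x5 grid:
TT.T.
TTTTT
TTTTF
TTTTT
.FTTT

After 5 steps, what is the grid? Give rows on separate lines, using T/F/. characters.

Step 1: 5 trees catch fire, 2 burn out
  TT.T.
  TTTTF
  TTTF.
  TFTTF
  ..FTT
Step 2: 8 trees catch fire, 5 burn out
  TT.T.
  TTTF.
  TFF..
  F.FF.
  ...FF
Step 3: 4 trees catch fire, 8 burn out
  TT.F.
  TFF..
  F....
  .....
  .....
Step 4: 2 trees catch fire, 4 burn out
  TF...
  F....
  .....
  .....
  .....
Step 5: 1 trees catch fire, 2 burn out
  F....
  .....
  .....
  .....
  .....

F....
.....
.....
.....
.....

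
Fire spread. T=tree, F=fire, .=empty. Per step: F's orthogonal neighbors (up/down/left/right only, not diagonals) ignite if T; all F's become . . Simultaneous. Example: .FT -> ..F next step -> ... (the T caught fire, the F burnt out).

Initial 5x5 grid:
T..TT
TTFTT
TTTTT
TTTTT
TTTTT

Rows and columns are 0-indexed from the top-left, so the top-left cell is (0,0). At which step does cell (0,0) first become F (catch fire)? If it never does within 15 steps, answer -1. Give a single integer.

Step 1: cell (0,0)='T' (+3 fires, +1 burnt)
Step 2: cell (0,0)='T' (+6 fires, +3 burnt)
Step 3: cell (0,0)='F' (+7 fires, +6 burnt)
  -> target ignites at step 3
Step 4: cell (0,0)='.' (+4 fires, +7 burnt)
Step 5: cell (0,0)='.' (+2 fires, +4 burnt)
Step 6: cell (0,0)='.' (+0 fires, +2 burnt)
  fire out at step 6

3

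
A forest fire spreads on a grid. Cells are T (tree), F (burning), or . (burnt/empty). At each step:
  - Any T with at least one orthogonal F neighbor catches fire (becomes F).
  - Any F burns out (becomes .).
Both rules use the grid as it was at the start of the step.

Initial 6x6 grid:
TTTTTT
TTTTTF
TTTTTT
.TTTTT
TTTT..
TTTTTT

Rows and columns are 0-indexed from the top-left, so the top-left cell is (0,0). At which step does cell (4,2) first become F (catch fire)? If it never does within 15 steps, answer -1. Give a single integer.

Step 1: cell (4,2)='T' (+3 fires, +1 burnt)
Step 2: cell (4,2)='T' (+4 fires, +3 burnt)
Step 3: cell (4,2)='T' (+4 fires, +4 burnt)
Step 4: cell (4,2)='T' (+4 fires, +4 burnt)
Step 5: cell (4,2)='T' (+5 fires, +4 burnt)
Step 6: cell (4,2)='F' (+5 fires, +5 burnt)
  -> target ignites at step 6
Step 7: cell (4,2)='.' (+3 fires, +5 burnt)
Step 8: cell (4,2)='.' (+3 fires, +3 burnt)
Step 9: cell (4,2)='.' (+1 fires, +3 burnt)
Step 10: cell (4,2)='.' (+0 fires, +1 burnt)
  fire out at step 10

6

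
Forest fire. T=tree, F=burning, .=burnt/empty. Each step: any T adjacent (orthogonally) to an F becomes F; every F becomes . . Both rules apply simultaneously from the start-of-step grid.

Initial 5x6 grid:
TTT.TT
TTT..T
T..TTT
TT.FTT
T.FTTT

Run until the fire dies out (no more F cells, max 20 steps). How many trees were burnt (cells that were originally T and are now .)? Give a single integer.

Answer: 11

Derivation:
Step 1: +3 fires, +2 burnt (F count now 3)
Step 2: +3 fires, +3 burnt (F count now 3)
Step 3: +2 fires, +3 burnt (F count now 2)
Step 4: +1 fires, +2 burnt (F count now 1)
Step 5: +1 fires, +1 burnt (F count now 1)
Step 6: +1 fires, +1 burnt (F count now 1)
Step 7: +0 fires, +1 burnt (F count now 0)
Fire out after step 7
Initially T: 21, now '.': 20
Total burnt (originally-T cells now '.'): 11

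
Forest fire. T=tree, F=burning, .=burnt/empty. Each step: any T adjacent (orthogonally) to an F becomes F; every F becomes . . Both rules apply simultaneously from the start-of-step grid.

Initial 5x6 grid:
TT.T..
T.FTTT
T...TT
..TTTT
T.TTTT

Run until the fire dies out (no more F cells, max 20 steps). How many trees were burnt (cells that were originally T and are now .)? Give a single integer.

Answer: 14

Derivation:
Step 1: +1 fires, +1 burnt (F count now 1)
Step 2: +2 fires, +1 burnt (F count now 2)
Step 3: +2 fires, +2 burnt (F count now 2)
Step 4: +2 fires, +2 burnt (F count now 2)
Step 5: +3 fires, +2 burnt (F count now 3)
Step 6: +3 fires, +3 burnt (F count now 3)
Step 7: +1 fires, +3 burnt (F count now 1)
Step 8: +0 fires, +1 burnt (F count now 0)
Fire out after step 8
Initially T: 19, now '.': 25
Total burnt (originally-T cells now '.'): 14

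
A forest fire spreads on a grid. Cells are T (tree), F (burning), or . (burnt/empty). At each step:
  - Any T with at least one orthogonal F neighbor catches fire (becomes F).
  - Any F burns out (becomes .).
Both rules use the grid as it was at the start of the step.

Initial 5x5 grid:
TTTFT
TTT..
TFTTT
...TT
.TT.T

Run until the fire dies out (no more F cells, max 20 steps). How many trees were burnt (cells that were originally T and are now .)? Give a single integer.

Answer: 14

Derivation:
Step 1: +5 fires, +2 burnt (F count now 5)
Step 2: +4 fires, +5 burnt (F count now 4)
Step 3: +3 fires, +4 burnt (F count now 3)
Step 4: +1 fires, +3 burnt (F count now 1)
Step 5: +1 fires, +1 burnt (F count now 1)
Step 6: +0 fires, +1 burnt (F count now 0)
Fire out after step 6
Initially T: 16, now '.': 23
Total burnt (originally-T cells now '.'): 14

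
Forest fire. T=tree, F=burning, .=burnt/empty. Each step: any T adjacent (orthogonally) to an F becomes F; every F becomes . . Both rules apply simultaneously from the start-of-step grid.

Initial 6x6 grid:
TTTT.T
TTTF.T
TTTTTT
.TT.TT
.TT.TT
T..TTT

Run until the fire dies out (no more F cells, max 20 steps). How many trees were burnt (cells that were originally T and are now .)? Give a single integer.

Step 1: +3 fires, +1 burnt (F count now 3)
Step 2: +4 fires, +3 burnt (F count now 4)
Step 3: +6 fires, +4 burnt (F count now 6)
Step 4: +7 fires, +6 burnt (F count now 7)
Step 5: +4 fires, +7 burnt (F count now 4)
Step 6: +2 fires, +4 burnt (F count now 2)
Step 7: +0 fires, +2 burnt (F count now 0)
Fire out after step 7
Initially T: 27, now '.': 35
Total burnt (originally-T cells now '.'): 26

Answer: 26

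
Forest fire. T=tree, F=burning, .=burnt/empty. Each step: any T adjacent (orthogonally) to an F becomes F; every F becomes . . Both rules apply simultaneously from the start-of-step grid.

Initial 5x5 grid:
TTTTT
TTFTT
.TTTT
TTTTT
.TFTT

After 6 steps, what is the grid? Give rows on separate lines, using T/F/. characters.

Step 1: 7 trees catch fire, 2 burn out
  TTFTT
  TF.FT
  .TFTT
  TTFTT
  .F.FT
Step 2: 9 trees catch fire, 7 burn out
  TF.FT
  F...F
  .F.FT
  TF.FT
  ....F
Step 3: 5 trees catch fire, 9 burn out
  F...F
  .....
  ....F
  F...F
  .....
Step 4: 0 trees catch fire, 5 burn out
  .....
  .....
  .....
  .....
  .....
Step 5: 0 trees catch fire, 0 burn out
  .....
  .....
  .....
  .....
  .....
Step 6: 0 trees catch fire, 0 burn out
  .....
  .....
  .....
  .....
  .....

.....
.....
.....
.....
.....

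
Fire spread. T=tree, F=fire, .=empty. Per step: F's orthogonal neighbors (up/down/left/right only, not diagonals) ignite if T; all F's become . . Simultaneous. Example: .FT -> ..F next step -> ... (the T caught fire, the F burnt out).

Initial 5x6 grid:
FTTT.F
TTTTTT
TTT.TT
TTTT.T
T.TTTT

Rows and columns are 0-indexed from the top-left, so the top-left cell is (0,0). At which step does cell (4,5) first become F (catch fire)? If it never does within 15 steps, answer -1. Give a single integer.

Step 1: cell (4,5)='T' (+3 fires, +2 burnt)
Step 2: cell (4,5)='T' (+5 fires, +3 burnt)
Step 3: cell (4,5)='T' (+7 fires, +5 burnt)
Step 4: cell (4,5)='F' (+4 fires, +7 burnt)
  -> target ignites at step 4
Step 5: cell (4,5)='.' (+2 fires, +4 burnt)
Step 6: cell (4,5)='.' (+3 fires, +2 burnt)
Step 7: cell (4,5)='.' (+0 fires, +3 burnt)
  fire out at step 7

4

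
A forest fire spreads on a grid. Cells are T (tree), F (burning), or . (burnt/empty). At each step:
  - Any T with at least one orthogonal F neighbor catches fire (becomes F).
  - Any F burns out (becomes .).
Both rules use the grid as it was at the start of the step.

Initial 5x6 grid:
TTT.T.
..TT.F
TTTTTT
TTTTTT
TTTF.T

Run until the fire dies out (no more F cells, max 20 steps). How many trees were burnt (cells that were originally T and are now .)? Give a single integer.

Answer: 21

Derivation:
Step 1: +3 fires, +2 burnt (F count now 3)
Step 2: +6 fires, +3 burnt (F count now 6)
Step 3: +5 fires, +6 burnt (F count now 5)
Step 4: +3 fires, +5 burnt (F count now 3)
Step 5: +2 fires, +3 burnt (F count now 2)
Step 6: +1 fires, +2 burnt (F count now 1)
Step 7: +1 fires, +1 burnt (F count now 1)
Step 8: +0 fires, +1 burnt (F count now 0)
Fire out after step 8
Initially T: 22, now '.': 29
Total burnt (originally-T cells now '.'): 21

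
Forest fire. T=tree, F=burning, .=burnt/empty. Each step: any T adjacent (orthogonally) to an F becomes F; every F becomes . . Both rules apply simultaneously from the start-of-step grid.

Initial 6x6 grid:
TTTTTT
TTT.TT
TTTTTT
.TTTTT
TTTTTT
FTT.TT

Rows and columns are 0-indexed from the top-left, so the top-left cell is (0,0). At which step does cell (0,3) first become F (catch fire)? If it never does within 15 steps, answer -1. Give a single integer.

Step 1: cell (0,3)='T' (+2 fires, +1 burnt)
Step 2: cell (0,3)='T' (+2 fires, +2 burnt)
Step 3: cell (0,3)='T' (+2 fires, +2 burnt)
Step 4: cell (0,3)='T' (+3 fires, +2 burnt)
Step 5: cell (0,3)='T' (+5 fires, +3 burnt)
Step 6: cell (0,3)='T' (+7 fires, +5 burnt)
Step 7: cell (0,3)='T' (+5 fires, +7 burnt)
Step 8: cell (0,3)='F' (+3 fires, +5 burnt)
  -> target ignites at step 8
Step 9: cell (0,3)='.' (+2 fires, +3 burnt)
Step 10: cell (0,3)='.' (+1 fires, +2 burnt)
Step 11: cell (0,3)='.' (+0 fires, +1 burnt)
  fire out at step 11

8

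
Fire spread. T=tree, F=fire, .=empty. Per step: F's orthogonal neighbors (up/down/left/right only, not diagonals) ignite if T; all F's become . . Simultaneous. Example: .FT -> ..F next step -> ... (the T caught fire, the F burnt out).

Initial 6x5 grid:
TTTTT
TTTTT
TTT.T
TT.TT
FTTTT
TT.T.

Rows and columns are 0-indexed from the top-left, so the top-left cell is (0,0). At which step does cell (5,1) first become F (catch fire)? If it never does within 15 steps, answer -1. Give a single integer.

Step 1: cell (5,1)='T' (+3 fires, +1 burnt)
Step 2: cell (5,1)='F' (+4 fires, +3 burnt)
  -> target ignites at step 2
Step 3: cell (5,1)='.' (+3 fires, +4 burnt)
Step 4: cell (5,1)='.' (+6 fires, +3 burnt)
Step 5: cell (5,1)='.' (+3 fires, +6 burnt)
Step 6: cell (5,1)='.' (+3 fires, +3 burnt)
Step 7: cell (5,1)='.' (+2 fires, +3 burnt)
Step 8: cell (5,1)='.' (+1 fires, +2 burnt)
Step 9: cell (5,1)='.' (+0 fires, +1 burnt)
  fire out at step 9

2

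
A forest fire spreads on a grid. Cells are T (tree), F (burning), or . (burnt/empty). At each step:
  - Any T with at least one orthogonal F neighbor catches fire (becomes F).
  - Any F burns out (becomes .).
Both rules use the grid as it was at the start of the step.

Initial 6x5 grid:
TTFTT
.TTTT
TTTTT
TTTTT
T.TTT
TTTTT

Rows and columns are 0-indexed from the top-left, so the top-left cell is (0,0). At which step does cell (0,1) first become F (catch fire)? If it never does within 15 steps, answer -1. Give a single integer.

Step 1: cell (0,1)='F' (+3 fires, +1 burnt)
  -> target ignites at step 1
Step 2: cell (0,1)='.' (+5 fires, +3 burnt)
Step 3: cell (0,1)='.' (+4 fires, +5 burnt)
Step 4: cell (0,1)='.' (+5 fires, +4 burnt)
Step 5: cell (0,1)='.' (+4 fires, +5 burnt)
Step 6: cell (0,1)='.' (+4 fires, +4 burnt)
Step 7: cell (0,1)='.' (+2 fires, +4 burnt)
Step 8: cell (0,1)='.' (+0 fires, +2 burnt)
  fire out at step 8

1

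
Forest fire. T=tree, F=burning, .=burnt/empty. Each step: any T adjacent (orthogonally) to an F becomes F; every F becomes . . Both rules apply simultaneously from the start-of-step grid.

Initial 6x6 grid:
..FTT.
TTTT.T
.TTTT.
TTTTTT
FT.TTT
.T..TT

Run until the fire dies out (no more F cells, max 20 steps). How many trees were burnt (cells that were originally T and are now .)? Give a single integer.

Step 1: +4 fires, +2 burnt (F count now 4)
Step 2: +6 fires, +4 burnt (F count now 6)
Step 3: +4 fires, +6 burnt (F count now 4)
Step 4: +2 fires, +4 burnt (F count now 2)
Step 5: +2 fires, +2 burnt (F count now 2)
Step 6: +2 fires, +2 burnt (F count now 2)
Step 7: +2 fires, +2 burnt (F count now 2)
Step 8: +1 fires, +2 burnt (F count now 1)
Step 9: +0 fires, +1 burnt (F count now 0)
Fire out after step 9
Initially T: 24, now '.': 35
Total burnt (originally-T cells now '.'): 23

Answer: 23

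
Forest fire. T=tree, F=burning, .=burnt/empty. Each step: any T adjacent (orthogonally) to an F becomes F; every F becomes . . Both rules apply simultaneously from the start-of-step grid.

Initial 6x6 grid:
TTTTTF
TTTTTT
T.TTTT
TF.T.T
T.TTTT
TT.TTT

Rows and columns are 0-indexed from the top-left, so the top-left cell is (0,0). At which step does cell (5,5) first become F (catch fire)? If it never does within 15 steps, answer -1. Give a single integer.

Step 1: cell (5,5)='T' (+3 fires, +2 burnt)
Step 2: cell (5,5)='T' (+5 fires, +3 burnt)
Step 3: cell (5,5)='T' (+6 fires, +5 burnt)
Step 4: cell (5,5)='T' (+7 fires, +6 burnt)
Step 5: cell (5,5)='F' (+4 fires, +7 burnt)
  -> target ignites at step 5
Step 6: cell (5,5)='.' (+2 fires, +4 burnt)
Step 7: cell (5,5)='.' (+2 fires, +2 burnt)
Step 8: cell (5,5)='.' (+0 fires, +2 burnt)
  fire out at step 8

5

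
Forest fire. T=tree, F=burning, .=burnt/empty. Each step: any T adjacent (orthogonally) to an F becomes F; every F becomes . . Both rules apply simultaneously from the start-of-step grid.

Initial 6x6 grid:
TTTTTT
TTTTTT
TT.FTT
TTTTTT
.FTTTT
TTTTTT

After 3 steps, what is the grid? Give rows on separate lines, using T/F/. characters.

Step 1: 6 trees catch fire, 2 burn out
  TTTTTT
  TTTFTT
  TT..FT
  TFTFTT
  ..FTTT
  TFTTTT
Step 2: 11 trees catch fire, 6 burn out
  TTTFTT
  TTF.FT
  TF...F
  F.F.FT
  ...FTT
  F.FTTT
Step 3: 8 trees catch fire, 11 burn out
  TTF.FT
  TF...F
  F.....
  .....F
  ....FT
  ...FTT

TTF.FT
TF...F
F.....
.....F
....FT
...FTT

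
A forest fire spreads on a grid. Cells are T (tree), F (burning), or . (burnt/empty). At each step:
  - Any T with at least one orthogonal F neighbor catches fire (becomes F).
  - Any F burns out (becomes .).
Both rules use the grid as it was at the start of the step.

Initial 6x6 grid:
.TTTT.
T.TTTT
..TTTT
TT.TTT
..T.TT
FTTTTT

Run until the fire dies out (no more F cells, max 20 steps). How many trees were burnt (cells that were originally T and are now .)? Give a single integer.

Step 1: +1 fires, +1 burnt (F count now 1)
Step 2: +1 fires, +1 burnt (F count now 1)
Step 3: +2 fires, +1 burnt (F count now 2)
Step 4: +1 fires, +2 burnt (F count now 1)
Step 5: +2 fires, +1 burnt (F count now 2)
Step 6: +2 fires, +2 burnt (F count now 2)
Step 7: +3 fires, +2 burnt (F count now 3)
Step 8: +3 fires, +3 burnt (F count now 3)
Step 9: +4 fires, +3 burnt (F count now 4)
Step 10: +2 fires, +4 burnt (F count now 2)
Step 11: +1 fires, +2 burnt (F count now 1)
Step 12: +1 fires, +1 burnt (F count now 1)
Step 13: +0 fires, +1 burnt (F count now 0)
Fire out after step 13
Initially T: 26, now '.': 33
Total burnt (originally-T cells now '.'): 23

Answer: 23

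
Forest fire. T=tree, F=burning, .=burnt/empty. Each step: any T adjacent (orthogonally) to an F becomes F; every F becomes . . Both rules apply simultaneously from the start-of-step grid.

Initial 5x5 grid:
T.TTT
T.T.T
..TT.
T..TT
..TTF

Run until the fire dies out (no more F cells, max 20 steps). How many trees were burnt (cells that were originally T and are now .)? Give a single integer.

Answer: 11

Derivation:
Step 1: +2 fires, +1 burnt (F count now 2)
Step 2: +2 fires, +2 burnt (F count now 2)
Step 3: +1 fires, +2 burnt (F count now 1)
Step 4: +1 fires, +1 burnt (F count now 1)
Step 5: +1 fires, +1 burnt (F count now 1)
Step 6: +1 fires, +1 burnt (F count now 1)
Step 7: +1 fires, +1 burnt (F count now 1)
Step 8: +1 fires, +1 burnt (F count now 1)
Step 9: +1 fires, +1 burnt (F count now 1)
Step 10: +0 fires, +1 burnt (F count now 0)
Fire out after step 10
Initially T: 14, now '.': 22
Total burnt (originally-T cells now '.'): 11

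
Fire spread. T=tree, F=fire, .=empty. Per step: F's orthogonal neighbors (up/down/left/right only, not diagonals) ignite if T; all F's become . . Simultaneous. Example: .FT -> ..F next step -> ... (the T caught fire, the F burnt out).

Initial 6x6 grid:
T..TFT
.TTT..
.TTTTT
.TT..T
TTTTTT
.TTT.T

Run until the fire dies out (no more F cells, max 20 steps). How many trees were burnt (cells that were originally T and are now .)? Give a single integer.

Step 1: +2 fires, +1 burnt (F count now 2)
Step 2: +1 fires, +2 burnt (F count now 1)
Step 3: +2 fires, +1 burnt (F count now 2)
Step 4: +3 fires, +2 burnt (F count now 3)
Step 5: +3 fires, +3 burnt (F count now 3)
Step 6: +3 fires, +3 burnt (F count now 3)
Step 7: +4 fires, +3 burnt (F count now 4)
Step 8: +5 fires, +4 burnt (F count now 5)
Step 9: +0 fires, +5 burnt (F count now 0)
Fire out after step 9
Initially T: 24, now '.': 35
Total burnt (originally-T cells now '.'): 23

Answer: 23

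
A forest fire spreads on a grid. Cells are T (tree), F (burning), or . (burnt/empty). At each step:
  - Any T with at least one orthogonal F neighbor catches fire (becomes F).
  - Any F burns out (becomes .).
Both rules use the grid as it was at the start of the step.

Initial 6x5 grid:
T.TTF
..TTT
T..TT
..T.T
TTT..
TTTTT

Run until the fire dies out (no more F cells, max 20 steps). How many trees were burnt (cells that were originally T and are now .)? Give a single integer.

Answer: 8

Derivation:
Step 1: +2 fires, +1 burnt (F count now 2)
Step 2: +3 fires, +2 burnt (F count now 3)
Step 3: +3 fires, +3 burnt (F count now 3)
Step 4: +0 fires, +3 burnt (F count now 0)
Fire out after step 4
Initially T: 19, now '.': 19
Total burnt (originally-T cells now '.'): 8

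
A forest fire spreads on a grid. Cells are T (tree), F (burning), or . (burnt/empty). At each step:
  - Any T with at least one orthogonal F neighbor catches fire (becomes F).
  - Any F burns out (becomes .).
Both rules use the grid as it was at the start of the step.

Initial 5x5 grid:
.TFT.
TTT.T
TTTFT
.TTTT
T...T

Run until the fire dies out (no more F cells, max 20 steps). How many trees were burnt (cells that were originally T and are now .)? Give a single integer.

Step 1: +6 fires, +2 burnt (F count now 6)
Step 2: +5 fires, +6 burnt (F count now 5)
Step 3: +4 fires, +5 burnt (F count now 4)
Step 4: +0 fires, +4 burnt (F count now 0)
Fire out after step 4
Initially T: 16, now '.': 24
Total burnt (originally-T cells now '.'): 15

Answer: 15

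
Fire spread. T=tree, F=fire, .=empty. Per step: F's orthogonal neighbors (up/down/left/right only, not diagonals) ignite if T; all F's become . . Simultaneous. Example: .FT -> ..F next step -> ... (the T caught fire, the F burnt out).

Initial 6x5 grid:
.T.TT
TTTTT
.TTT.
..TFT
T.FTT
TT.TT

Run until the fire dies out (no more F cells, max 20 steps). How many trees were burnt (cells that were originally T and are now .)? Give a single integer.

Step 1: +4 fires, +2 burnt (F count now 4)
Step 2: +4 fires, +4 burnt (F count now 4)
Step 3: +5 fires, +4 burnt (F count now 5)
Step 4: +2 fires, +5 burnt (F count now 2)
Step 5: +2 fires, +2 burnt (F count now 2)
Step 6: +0 fires, +2 burnt (F count now 0)
Fire out after step 6
Initially T: 20, now '.': 27
Total burnt (originally-T cells now '.'): 17

Answer: 17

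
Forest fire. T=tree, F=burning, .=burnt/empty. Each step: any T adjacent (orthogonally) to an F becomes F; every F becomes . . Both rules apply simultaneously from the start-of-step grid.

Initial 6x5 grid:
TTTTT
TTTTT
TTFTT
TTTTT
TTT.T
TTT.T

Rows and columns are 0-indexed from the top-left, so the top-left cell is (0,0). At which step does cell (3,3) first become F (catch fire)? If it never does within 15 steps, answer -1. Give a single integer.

Step 1: cell (3,3)='T' (+4 fires, +1 burnt)
Step 2: cell (3,3)='F' (+8 fires, +4 burnt)
  -> target ignites at step 2
Step 3: cell (3,3)='.' (+8 fires, +8 burnt)
Step 4: cell (3,3)='.' (+5 fires, +8 burnt)
Step 5: cell (3,3)='.' (+2 fires, +5 burnt)
Step 6: cell (3,3)='.' (+0 fires, +2 burnt)
  fire out at step 6

2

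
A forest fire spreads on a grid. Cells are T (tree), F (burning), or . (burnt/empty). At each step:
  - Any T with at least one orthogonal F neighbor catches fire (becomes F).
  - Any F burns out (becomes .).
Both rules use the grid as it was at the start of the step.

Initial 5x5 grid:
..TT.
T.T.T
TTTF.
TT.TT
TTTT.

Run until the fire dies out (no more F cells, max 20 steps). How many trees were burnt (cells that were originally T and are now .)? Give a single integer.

Answer: 15

Derivation:
Step 1: +2 fires, +1 burnt (F count now 2)
Step 2: +4 fires, +2 burnt (F count now 4)
Step 3: +4 fires, +4 burnt (F count now 4)
Step 4: +4 fires, +4 burnt (F count now 4)
Step 5: +1 fires, +4 burnt (F count now 1)
Step 6: +0 fires, +1 burnt (F count now 0)
Fire out after step 6
Initially T: 16, now '.': 24
Total burnt (originally-T cells now '.'): 15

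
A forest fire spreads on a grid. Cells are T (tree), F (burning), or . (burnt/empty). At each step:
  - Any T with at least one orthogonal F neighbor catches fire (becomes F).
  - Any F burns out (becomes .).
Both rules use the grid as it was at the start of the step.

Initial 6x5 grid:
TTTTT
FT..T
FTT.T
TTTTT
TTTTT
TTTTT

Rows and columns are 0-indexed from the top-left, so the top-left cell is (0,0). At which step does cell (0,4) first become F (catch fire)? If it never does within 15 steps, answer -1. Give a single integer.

Step 1: cell (0,4)='T' (+4 fires, +2 burnt)
Step 2: cell (0,4)='T' (+4 fires, +4 burnt)
Step 3: cell (0,4)='T' (+4 fires, +4 burnt)
Step 4: cell (0,4)='T' (+4 fires, +4 burnt)
Step 5: cell (0,4)='F' (+4 fires, +4 burnt)
  -> target ignites at step 5
Step 6: cell (0,4)='.' (+4 fires, +4 burnt)
Step 7: cell (0,4)='.' (+1 fires, +4 burnt)
Step 8: cell (0,4)='.' (+0 fires, +1 burnt)
  fire out at step 8

5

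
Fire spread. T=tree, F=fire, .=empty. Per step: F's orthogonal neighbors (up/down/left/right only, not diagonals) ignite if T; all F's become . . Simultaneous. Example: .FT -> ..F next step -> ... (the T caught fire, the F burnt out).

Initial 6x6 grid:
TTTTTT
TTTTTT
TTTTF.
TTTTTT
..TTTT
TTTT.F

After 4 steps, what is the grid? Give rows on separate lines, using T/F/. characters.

Step 1: 4 trees catch fire, 2 burn out
  TTTTTT
  TTTTFT
  TTTF..
  TTTTFT
  ..TTTF
  TTTT..
Step 2: 7 trees catch fire, 4 burn out
  TTTTFT
  TTTF.F
  TTF...
  TTTF.F
  ..TTF.
  TTTT..
Step 3: 6 trees catch fire, 7 burn out
  TTTF.F
  TTF...
  TF....
  TTF...
  ..TF..
  TTTT..
Step 4: 6 trees catch fire, 6 burn out
  TTF...
  TF....
  F.....
  TF....
  ..F...
  TTTF..

TTF...
TF....
F.....
TF....
..F...
TTTF..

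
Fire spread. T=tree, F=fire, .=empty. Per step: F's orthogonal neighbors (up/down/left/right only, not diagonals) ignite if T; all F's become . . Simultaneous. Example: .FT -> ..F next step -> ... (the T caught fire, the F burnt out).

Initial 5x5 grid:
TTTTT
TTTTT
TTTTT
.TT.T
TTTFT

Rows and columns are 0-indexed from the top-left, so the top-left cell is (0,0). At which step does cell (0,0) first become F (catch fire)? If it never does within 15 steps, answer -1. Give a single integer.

Step 1: cell (0,0)='T' (+2 fires, +1 burnt)
Step 2: cell (0,0)='T' (+3 fires, +2 burnt)
Step 3: cell (0,0)='T' (+4 fires, +3 burnt)
Step 4: cell (0,0)='T' (+4 fires, +4 burnt)
Step 5: cell (0,0)='T' (+5 fires, +4 burnt)
Step 6: cell (0,0)='T' (+3 fires, +5 burnt)
Step 7: cell (0,0)='F' (+1 fires, +3 burnt)
  -> target ignites at step 7
Step 8: cell (0,0)='.' (+0 fires, +1 burnt)
  fire out at step 8

7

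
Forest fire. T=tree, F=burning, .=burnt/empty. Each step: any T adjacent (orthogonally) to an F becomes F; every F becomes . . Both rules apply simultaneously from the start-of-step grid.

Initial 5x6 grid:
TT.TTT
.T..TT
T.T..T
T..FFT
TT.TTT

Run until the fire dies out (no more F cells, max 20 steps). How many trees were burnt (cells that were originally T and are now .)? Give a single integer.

Step 1: +3 fires, +2 burnt (F count now 3)
Step 2: +2 fires, +3 burnt (F count now 2)
Step 3: +1 fires, +2 burnt (F count now 1)
Step 4: +2 fires, +1 burnt (F count now 2)
Step 5: +1 fires, +2 burnt (F count now 1)
Step 6: +1 fires, +1 burnt (F count now 1)
Step 7: +0 fires, +1 burnt (F count now 0)
Fire out after step 7
Initially T: 18, now '.': 22
Total burnt (originally-T cells now '.'): 10

Answer: 10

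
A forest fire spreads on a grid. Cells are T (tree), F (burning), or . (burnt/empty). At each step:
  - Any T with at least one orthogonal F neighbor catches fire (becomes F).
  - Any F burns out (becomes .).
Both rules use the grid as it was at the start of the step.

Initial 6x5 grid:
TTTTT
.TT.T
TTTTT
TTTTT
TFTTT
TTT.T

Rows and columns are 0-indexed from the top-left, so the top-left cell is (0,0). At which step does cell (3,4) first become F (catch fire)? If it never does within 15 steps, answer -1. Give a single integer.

Step 1: cell (3,4)='T' (+4 fires, +1 burnt)
Step 2: cell (3,4)='T' (+6 fires, +4 burnt)
Step 3: cell (3,4)='T' (+5 fires, +6 burnt)
Step 4: cell (3,4)='F' (+5 fires, +5 burnt)
  -> target ignites at step 4
Step 5: cell (3,4)='.' (+3 fires, +5 burnt)
Step 6: cell (3,4)='.' (+2 fires, +3 burnt)
Step 7: cell (3,4)='.' (+1 fires, +2 burnt)
Step 8: cell (3,4)='.' (+0 fires, +1 burnt)
  fire out at step 8

4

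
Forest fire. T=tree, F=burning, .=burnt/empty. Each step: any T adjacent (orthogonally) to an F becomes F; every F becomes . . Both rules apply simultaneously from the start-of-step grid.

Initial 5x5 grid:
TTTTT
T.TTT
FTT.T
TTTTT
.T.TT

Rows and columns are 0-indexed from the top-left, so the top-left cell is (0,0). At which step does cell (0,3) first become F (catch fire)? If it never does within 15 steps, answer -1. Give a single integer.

Step 1: cell (0,3)='T' (+3 fires, +1 burnt)
Step 2: cell (0,3)='T' (+3 fires, +3 burnt)
Step 3: cell (0,3)='T' (+4 fires, +3 burnt)
Step 4: cell (0,3)='T' (+3 fires, +4 burnt)
Step 5: cell (0,3)='F' (+4 fires, +3 burnt)
  -> target ignites at step 5
Step 6: cell (0,3)='.' (+3 fires, +4 burnt)
Step 7: cell (0,3)='.' (+0 fires, +3 burnt)
  fire out at step 7

5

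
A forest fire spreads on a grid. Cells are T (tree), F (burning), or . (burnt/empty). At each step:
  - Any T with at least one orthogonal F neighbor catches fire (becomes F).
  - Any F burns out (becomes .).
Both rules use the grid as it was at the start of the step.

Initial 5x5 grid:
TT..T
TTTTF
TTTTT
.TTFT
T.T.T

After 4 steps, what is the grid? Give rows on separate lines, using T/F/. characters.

Step 1: 6 trees catch fire, 2 burn out
  TT..F
  TTTF.
  TTTFF
  .TF.F
  T.T.T
Step 2: 5 trees catch fire, 6 burn out
  TT...
  TTF..
  TTF..
  .F...
  T.F.F
Step 3: 2 trees catch fire, 5 burn out
  TT...
  TF...
  TF...
  .....
  T....
Step 4: 3 trees catch fire, 2 burn out
  TF...
  F....
  F....
  .....
  T....

TF...
F....
F....
.....
T....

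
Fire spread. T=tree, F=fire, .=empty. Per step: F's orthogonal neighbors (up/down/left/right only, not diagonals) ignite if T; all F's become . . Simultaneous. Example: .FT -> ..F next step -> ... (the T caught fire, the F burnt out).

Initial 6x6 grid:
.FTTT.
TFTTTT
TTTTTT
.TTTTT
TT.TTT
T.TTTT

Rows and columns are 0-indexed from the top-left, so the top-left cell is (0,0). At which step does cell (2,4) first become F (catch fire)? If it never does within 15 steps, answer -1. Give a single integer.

Step 1: cell (2,4)='T' (+4 fires, +2 burnt)
Step 2: cell (2,4)='T' (+5 fires, +4 burnt)
Step 3: cell (2,4)='T' (+5 fires, +5 burnt)
Step 4: cell (2,4)='F' (+4 fires, +5 burnt)
  -> target ignites at step 4
Step 5: cell (2,4)='.' (+4 fires, +4 burnt)
Step 6: cell (2,4)='.' (+3 fires, +4 burnt)
Step 7: cell (2,4)='.' (+3 fires, +3 burnt)
Step 8: cell (2,4)='.' (+1 fires, +3 burnt)
Step 9: cell (2,4)='.' (+0 fires, +1 burnt)
  fire out at step 9

4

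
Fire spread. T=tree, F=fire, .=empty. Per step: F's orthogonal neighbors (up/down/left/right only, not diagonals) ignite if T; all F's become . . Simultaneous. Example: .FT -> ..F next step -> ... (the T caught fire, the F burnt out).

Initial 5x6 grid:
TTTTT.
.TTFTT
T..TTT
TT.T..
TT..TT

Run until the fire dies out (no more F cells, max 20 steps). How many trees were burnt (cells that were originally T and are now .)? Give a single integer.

Answer: 13

Derivation:
Step 1: +4 fires, +1 burnt (F count now 4)
Step 2: +6 fires, +4 burnt (F count now 6)
Step 3: +2 fires, +6 burnt (F count now 2)
Step 4: +1 fires, +2 burnt (F count now 1)
Step 5: +0 fires, +1 burnt (F count now 0)
Fire out after step 5
Initially T: 20, now '.': 23
Total burnt (originally-T cells now '.'): 13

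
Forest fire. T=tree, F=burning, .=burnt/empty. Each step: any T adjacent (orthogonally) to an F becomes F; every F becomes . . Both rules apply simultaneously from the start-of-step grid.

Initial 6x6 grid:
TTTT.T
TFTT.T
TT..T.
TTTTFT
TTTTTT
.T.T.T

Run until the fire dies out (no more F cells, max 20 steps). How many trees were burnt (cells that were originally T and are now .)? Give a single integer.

Step 1: +8 fires, +2 burnt (F count now 8)
Step 2: +8 fires, +8 burnt (F count now 8)
Step 3: +6 fires, +8 burnt (F count now 6)
Step 4: +2 fires, +6 burnt (F count now 2)
Step 5: +0 fires, +2 burnt (F count now 0)
Fire out after step 5
Initially T: 26, now '.': 34
Total burnt (originally-T cells now '.'): 24

Answer: 24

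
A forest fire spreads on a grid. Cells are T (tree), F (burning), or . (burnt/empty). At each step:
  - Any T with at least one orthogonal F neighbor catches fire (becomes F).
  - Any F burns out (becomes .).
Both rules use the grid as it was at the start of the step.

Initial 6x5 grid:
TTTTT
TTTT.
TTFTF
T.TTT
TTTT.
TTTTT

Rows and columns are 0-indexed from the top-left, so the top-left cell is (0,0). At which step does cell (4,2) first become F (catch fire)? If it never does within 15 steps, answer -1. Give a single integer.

Step 1: cell (4,2)='T' (+5 fires, +2 burnt)
Step 2: cell (4,2)='F' (+6 fires, +5 burnt)
  -> target ignites at step 2
Step 3: cell (4,2)='.' (+7 fires, +6 burnt)
Step 4: cell (4,2)='.' (+5 fires, +7 burnt)
Step 5: cell (4,2)='.' (+2 fires, +5 burnt)
Step 6: cell (4,2)='.' (+0 fires, +2 burnt)
  fire out at step 6

2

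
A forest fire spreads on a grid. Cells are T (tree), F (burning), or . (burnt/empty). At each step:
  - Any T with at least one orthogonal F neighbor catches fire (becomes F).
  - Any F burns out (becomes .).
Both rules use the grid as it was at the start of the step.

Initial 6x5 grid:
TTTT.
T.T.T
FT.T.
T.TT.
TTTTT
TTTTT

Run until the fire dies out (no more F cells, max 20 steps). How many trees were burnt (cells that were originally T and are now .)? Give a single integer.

Answer: 21

Derivation:
Step 1: +3 fires, +1 burnt (F count now 3)
Step 2: +2 fires, +3 burnt (F count now 2)
Step 3: +3 fires, +2 burnt (F count now 3)
Step 4: +3 fires, +3 burnt (F count now 3)
Step 5: +5 fires, +3 burnt (F count now 5)
Step 6: +3 fires, +5 burnt (F count now 3)
Step 7: +2 fires, +3 burnt (F count now 2)
Step 8: +0 fires, +2 burnt (F count now 0)
Fire out after step 8
Initially T: 22, now '.': 29
Total burnt (originally-T cells now '.'): 21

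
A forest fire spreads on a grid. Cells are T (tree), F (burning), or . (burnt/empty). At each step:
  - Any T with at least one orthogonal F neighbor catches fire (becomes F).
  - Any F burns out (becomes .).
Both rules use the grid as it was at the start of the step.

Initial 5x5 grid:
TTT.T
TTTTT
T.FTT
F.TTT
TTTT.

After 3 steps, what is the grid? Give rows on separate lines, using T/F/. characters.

Step 1: 5 trees catch fire, 2 burn out
  TTT.T
  TTFTT
  F..FT
  ..FTT
  FTTT.
Step 2: 8 trees catch fire, 5 burn out
  TTF.T
  FF.FT
  ....F
  ...FT
  .FFT.
Step 3: 5 trees catch fire, 8 burn out
  FF..T
  ....F
  .....
  ....F
  ...F.

FF..T
....F
.....
....F
...F.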